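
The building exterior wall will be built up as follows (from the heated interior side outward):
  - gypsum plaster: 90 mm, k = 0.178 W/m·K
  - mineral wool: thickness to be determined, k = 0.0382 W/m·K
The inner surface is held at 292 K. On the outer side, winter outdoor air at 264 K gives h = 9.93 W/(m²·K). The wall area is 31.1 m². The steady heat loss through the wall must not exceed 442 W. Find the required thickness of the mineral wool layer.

L ≈ 52.1 mm

Thermal resistances in series:
R_gypsum plaster = L/(kA) = 0.09/(0.178×31.1) = 0.01626 K/W
R_outer film = 1/(h_o·A) = 1/(9.93×31.1) = 0.003238 K/W
Sum of the known resistances R_other = 0.0195 K/W
Required total resistance R_tot = ΔT/Q_allow = 28/442 = 0.06335 K/W
R_mineral wool = R_tot − R_other = 0.04385 K/W
L = R·k·A = 0.04385×0.0382×31.1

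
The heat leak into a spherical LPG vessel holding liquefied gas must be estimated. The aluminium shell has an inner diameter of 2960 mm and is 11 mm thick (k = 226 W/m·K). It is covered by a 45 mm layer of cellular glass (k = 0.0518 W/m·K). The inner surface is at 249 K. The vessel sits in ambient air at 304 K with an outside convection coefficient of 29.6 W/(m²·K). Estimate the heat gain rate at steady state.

For a spherical shell R = (1/r₁ − 1/r₂)/(4πk); film R = 1/(h·4πr²). In series:
R_aluminium shell = (1/1.48 − 1/1.491)/(4π×226) = 1.755×10^-6 K/W
R_cellular glass = (1/1.491 − 1/1.536)/(4π×0.0518) = 0.03019 K/W
R_outer film = 1/(h·4πr_o²) = 1/(29.6×4π×1.536²) = 0.00114 K/W
R_total = 0.03133 K/W
Q = ΔT/R_total = 55/0.03133

Q ≈ 1760 W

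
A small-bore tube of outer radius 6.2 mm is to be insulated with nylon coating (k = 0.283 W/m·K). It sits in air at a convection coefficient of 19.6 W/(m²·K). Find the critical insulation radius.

For a cylinder r_cr = k/h = 0.283/19.6
r_cr = 14.4 mm; since the bare radius (6.2 mm) is below r_cr, adding a thin layer of insulation will *increase* heat loss.

r_cr ≈ 14.4 mm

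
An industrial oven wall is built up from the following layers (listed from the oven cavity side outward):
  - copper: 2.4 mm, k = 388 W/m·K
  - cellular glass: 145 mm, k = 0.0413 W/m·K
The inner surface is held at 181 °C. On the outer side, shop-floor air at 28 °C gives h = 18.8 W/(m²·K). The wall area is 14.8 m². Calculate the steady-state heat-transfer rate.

Q ≈ 635 W

Treating each layer as a thermal resistance in series:
R_copper = L/(kA) = 0.0024/(388×14.8) = 4.179×10^-7 K/W
R_cellular glass = L/(kA) = 0.145/(0.0413×14.8) = 0.2372 K/W
R_outer film = 1/(h_o·A) = 1/(18.8×14.8) = 0.003594 K/W
R_total = 0.2408 K/W
Q = ΔT / R_total = 153 / 0.2408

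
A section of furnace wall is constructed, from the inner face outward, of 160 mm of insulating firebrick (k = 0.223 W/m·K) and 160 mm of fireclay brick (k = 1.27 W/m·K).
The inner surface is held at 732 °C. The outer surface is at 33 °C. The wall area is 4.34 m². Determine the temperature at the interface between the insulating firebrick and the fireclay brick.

T ≈ 137 °C

Using the resistance-network approach (series):
R_insulating firebrick = L/(kA) = 0.16/(0.223×4.34) = 0.1653 K/W
R_fireclay brick = L/(kA) = 0.16/(1.27×4.34) = 0.02903 K/W
R_total = 0.1943 K/W;  Q = ΔT/R_total = 699/0.1943 = 3597 W
T_interface = T_inner − Q·ΣR(inner→interface) = 732 − 3600×0.1653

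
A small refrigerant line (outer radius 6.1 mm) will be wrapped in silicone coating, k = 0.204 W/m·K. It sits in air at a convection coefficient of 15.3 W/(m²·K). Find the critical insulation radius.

r_cr ≈ 13.3 mm

For a cylinder r_cr = k/h = 0.204/15.3
r_cr = 13.3 mm; since the bare radius (6.1 mm) is below r_cr, adding a thin layer of insulation will *increase* heat loss.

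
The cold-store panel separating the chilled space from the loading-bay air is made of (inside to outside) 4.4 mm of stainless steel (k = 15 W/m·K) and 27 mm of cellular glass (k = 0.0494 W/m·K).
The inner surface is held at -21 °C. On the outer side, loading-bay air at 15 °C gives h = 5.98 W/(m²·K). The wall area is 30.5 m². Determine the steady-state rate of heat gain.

Q ≈ 1540 W

Series thermal resistances:
R_stainless steel = L/(kA) = 0.0044/(15×30.5) = 9.617×10^-6 K/W
R_cellular glass = L/(kA) = 0.027/(0.0494×30.5) = 0.01792 K/W
R_outer film = 1/(h_o·A) = 1/(5.98×30.5) = 0.005483 K/W
R_total = 0.02341 K/W
Q = ΔT / R_total = 36 / 0.02341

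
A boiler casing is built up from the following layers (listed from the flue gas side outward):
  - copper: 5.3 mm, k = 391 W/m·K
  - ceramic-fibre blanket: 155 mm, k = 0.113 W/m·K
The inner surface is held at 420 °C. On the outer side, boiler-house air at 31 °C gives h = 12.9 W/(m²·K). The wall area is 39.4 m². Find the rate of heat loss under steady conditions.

Q ≈ 10600 W

Using the resistance-network approach (series):
R_copper = L/(kA) = 0.0053/(391×39.4) = 3.44×10^-7 K/W
R_ceramic-fibre blanket = L/(kA) = 0.155/(0.113×39.4) = 0.03481 K/W
R_outer film = 1/(h_o·A) = 1/(12.9×39.4) = 0.001967 K/W
R_total = 0.03678 K/W
Q = ΔT / R_total = 389 / 0.03678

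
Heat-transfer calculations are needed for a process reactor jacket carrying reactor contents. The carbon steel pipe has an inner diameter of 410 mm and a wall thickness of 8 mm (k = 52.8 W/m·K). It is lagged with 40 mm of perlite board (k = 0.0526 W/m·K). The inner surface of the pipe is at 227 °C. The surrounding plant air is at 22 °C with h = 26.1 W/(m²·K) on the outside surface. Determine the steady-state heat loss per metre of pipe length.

Per-layer cylindrical resistances, series-summed:
R_carbon steel pipe wall = ln(213/205)/(2π×52.8×1) = 1.154×10^-4 K/W
R_perlite board = ln(253/213)/(2π×0.0526×1) = 0.5207 K/W
R_outer film = 1/(h_o·2πr_oL) = 1/(26.1×2π×0.253×1) = 0.0241 K/W
R_total = 0.5449 K/W
Q = ΔT/R_total = 205/0.5449

q′ ≈ 376 W/m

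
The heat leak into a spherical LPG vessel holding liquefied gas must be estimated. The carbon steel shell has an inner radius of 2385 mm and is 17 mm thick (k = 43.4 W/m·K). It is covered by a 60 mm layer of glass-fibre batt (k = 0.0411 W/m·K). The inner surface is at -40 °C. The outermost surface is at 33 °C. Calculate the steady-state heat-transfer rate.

For a spherical shell R = (1/r₁ − 1/r₂)/(4πk); film R = 1/(h·4πr²). In series:
R_carbon steel shell = (1/2.385 − 1/2.402)/(4π×43.4) = 5.441×10^-6 K/W
R_glass-fibre batt = (1/2.402 − 1/2.462)/(4π×0.0411) = 0.01964 K/W
R_total = 0.01965 K/W
Q = ΔT/R_total = 73/0.01965

Q ≈ 3720 W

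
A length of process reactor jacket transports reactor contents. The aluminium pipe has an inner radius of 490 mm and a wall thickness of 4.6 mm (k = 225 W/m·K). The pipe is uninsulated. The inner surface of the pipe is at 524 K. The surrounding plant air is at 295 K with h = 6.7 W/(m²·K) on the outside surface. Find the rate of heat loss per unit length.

q′ ≈ 4770 W/m

Per-layer cylindrical resistances, series-summed:
R_aluminium pipe wall = ln(494.6/490)/(2π×225×1) = 6.61×10^-6 K/W
R_outer film = 1/(h_o·2πr_oL) = 1/(6.7×2π×0.4946×1) = 0.04803 K/W
R_total = 0.04803 K/W
Q = ΔT/R_total = 229/0.04803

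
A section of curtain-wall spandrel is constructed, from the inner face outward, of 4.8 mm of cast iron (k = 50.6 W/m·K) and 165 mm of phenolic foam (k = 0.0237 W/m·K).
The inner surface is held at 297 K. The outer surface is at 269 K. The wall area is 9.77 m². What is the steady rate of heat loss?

Q ≈ 39.3 W

Thermal resistances in series:
R_cast iron = L/(kA) = 0.0048/(50.6×9.77) = 9.709×10^-6 K/W
R_phenolic foam = L/(kA) = 0.165/(0.0237×9.77) = 0.7126 K/W
R_total = 0.7126 K/W
Q = ΔT / R_total = 28 / 0.7126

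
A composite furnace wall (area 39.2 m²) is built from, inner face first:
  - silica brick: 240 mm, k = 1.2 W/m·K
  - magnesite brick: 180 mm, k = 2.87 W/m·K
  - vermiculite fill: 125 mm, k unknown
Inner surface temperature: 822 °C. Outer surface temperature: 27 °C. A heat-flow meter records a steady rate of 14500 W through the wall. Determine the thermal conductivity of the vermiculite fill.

Model the wall as resistances in series:
R_silica brick = L/(kA) = 0.24/(1.2×39.2) = 0.005102 K/W
R_magnesite brick = L/(kA) = 0.18/(2.87×39.2) = 0.0016 K/W
Sum of known resistances R_other = 0.006702 K/W
Total R = ΔT/Q = 795/14500 = 0.05483 K/W
R_vermiculite fill = R_total − R_other = 0.04813 K/W
k = L/(R·A) = 0.125/(0.04813×39.2)

k ≈ 0.0663 W/(m·K)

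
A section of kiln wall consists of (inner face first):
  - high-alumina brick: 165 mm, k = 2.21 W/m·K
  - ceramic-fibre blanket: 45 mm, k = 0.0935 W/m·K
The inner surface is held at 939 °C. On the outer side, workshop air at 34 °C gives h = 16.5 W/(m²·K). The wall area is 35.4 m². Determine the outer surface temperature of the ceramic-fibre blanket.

Series thermal resistances:
R_high-alumina brick = L/(kA) = 0.165/(2.21×35.4) = 0.002109 K/W
R_ceramic-fibre blanket = L/(kA) = 0.045/(0.0935×35.4) = 0.0136 K/W
R_outer film = 1/(h_o·A) = 1/(16.5×35.4) = 0.001712 K/W
R_total = 0.01742 K/W;  Q = ΔT/R_total = 905/0.01742 = 51960 W
T_interface = T_inner − Q·ΣR(inner→interface) = 939 − 52000×0.0157

T ≈ 123 °C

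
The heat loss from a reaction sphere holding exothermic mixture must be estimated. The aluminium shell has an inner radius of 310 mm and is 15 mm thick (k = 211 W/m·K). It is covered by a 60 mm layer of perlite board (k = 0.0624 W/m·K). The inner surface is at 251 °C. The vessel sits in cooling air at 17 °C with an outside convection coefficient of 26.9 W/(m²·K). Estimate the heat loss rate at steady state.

Spherical conduction: R = (1/r_in − 1/r_out)/(4πk) per layer; series-sum.
R_aluminium shell = (1/0.31 − 1/0.325)/(4π×211) = 5.615×10^-5 K/W
R_perlite board = (1/0.325 − 1/0.385)/(4π×0.0624) = 0.6115 K/W
R_outer film = 1/(h·4πr_o²) = 1/(26.9×4π×0.385²) = 0.01996 K/W
R_total = 0.6315 K/W
Q = ΔT/R_total = 234/0.6315

Q ≈ 371 W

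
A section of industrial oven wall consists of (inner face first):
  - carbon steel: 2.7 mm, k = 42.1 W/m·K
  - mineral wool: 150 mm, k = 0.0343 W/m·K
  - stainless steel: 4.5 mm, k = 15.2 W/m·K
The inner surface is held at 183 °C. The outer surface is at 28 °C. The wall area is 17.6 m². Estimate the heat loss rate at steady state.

Q ≈ 624 W

Using the resistance-network approach (series):
R_carbon steel = L/(kA) = 0.0027/(42.1×17.6) = 3.644×10^-6 K/W
R_mineral wool = L/(kA) = 0.15/(0.0343×17.6) = 0.2485 K/W
R_stainless steel = L/(kA) = 0.0045/(15.2×17.6) = 1.682×10^-5 K/W
R_total = 0.2485 K/W
Q = ΔT / R_total = 155 / 0.2485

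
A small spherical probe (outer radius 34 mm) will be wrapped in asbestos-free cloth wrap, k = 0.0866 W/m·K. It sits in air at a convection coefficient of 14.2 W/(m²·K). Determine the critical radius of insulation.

r_cr ≈ 12.2 mm

For a sphere r_cr = 2k/h = 2×0.0866/14.2
r_cr = 12.2 mm; since the bare radius (34 mm) is above r_cr, any added insulation will reduce heat loss.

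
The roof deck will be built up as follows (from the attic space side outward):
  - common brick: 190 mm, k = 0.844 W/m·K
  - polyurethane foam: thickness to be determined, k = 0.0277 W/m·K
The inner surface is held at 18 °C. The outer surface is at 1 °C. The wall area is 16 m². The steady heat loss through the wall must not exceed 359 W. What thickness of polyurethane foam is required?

L ≈ 14.8 mm

Model the wall as resistances in series:
R_common brick = L/(kA) = 0.19/(0.844×16) = 0.01407 K/W
Sum of the known resistances R_other = 0.01407 K/W
Required total resistance R_tot = ΔT/Q_allow = 17/359 = 0.04735 K/W
R_polyurethane foam = R_tot − R_other = 0.03328 K/W
L = R·k·A = 0.03328×0.0277×16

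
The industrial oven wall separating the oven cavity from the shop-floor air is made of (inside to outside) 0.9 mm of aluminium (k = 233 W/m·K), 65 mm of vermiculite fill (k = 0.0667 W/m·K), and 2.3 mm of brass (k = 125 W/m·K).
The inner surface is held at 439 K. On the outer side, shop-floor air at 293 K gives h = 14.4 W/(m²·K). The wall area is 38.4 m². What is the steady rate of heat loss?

Q ≈ 5370 W

Series thermal resistances:
R_aluminium = L/(kA) = 0.0009/(233×38.4) = 1.006×10^-7 K/W
R_vermiculite fill = L/(kA) = 0.065/(0.0667×38.4) = 0.02538 K/W
R_brass = L/(kA) = 0.0023/(125×38.4) = 4.792×10^-7 K/W
R_outer film = 1/(h_o·A) = 1/(14.4×38.4) = 0.001808 K/W
R_total = 0.02719 K/W
Q = ΔT / R_total = 146 / 0.02719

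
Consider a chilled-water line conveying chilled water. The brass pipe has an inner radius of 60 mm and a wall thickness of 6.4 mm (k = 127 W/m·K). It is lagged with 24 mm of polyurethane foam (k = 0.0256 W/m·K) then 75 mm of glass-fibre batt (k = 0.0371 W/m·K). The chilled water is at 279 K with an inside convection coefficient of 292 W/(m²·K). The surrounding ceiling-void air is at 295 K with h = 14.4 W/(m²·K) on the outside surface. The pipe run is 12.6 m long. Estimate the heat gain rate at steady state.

Q ≈ 44 W

Per-layer cylindrical resistances, series-summed:
R_inner film = 1/(h_i·2πr₁L) = 1/(292×2π×0.06×12.6) = 7.21×10^-4 K/W
R_brass pipe wall = ln(66.4/60)/(2π×127×12.6) = 1.008×10^-5 K/W
R_polyurethane foam = ln(90.4/66.4)/(2π×0.0256×12.6) = 0.1522 K/W
R_glass-fibre batt = ln(165.4/90.4)/(2π×0.0371×12.6) = 0.2057 K/W
R_outer film = 1/(h_o·2πr_oL) = 1/(14.4×2π×0.1654×12.6) = 0.005303 K/W
R_total = 0.364 K/W
Q = ΔT/R_total = 16/0.364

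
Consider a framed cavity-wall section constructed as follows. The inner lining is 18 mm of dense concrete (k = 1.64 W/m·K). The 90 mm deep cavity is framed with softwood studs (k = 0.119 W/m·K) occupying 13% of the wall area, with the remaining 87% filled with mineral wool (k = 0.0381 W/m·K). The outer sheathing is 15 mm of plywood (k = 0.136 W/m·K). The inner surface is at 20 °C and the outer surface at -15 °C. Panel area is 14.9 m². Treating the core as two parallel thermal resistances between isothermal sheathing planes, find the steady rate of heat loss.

Q ≈ 264 W

Sheathing layers in series; stud and cavity paths in parallel between them.
R_inner = 0.018/(1.64×14.9) = 7.366×10^-4 K/W
R_stud  = 0.09/(0.119×0.13×14.9) = 0.3905 K/W
R_cav   = 0.09/(0.0381×0.87×14.9) = 0.1822 K/W
1/R_core = 1/R_stud + 1/R_cav → R_core = 0.1242 K/W
R_outer = 0.015/(0.136×14.9) = 0.007402 K/W
R_total = 0.1324 K/W
Q = ΔT/R_total = 35/0.1324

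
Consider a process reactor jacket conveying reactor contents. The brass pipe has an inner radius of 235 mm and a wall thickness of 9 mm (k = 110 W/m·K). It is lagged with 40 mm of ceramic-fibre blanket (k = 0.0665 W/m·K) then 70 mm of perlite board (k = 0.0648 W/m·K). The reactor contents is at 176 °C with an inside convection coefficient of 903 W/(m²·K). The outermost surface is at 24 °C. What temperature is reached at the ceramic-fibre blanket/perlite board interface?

T ≈ 115 °C

Treating each annulus and film as a series resistance:
R_inner film = 1/(h_i·2πr₁L) = 1/(903×2π×0.235×1) = 7.5×10^-4 K/W
R_brass pipe wall = ln(244/235)/(2π×110×1) = 5.438×10^-5 K/W
R_ceramic-fibre blanket = ln(284/244)/(2π×0.0665×1) = 0.3633 K/W
R_perlite board = ln(354/284)/(2π×0.0648×1) = 0.5411 K/W
R_total = 0.9053 K/W
Q = ΔT/R_total = 152/0.9053
Q = 168 W/m
T_interface = T_inner − Q·ΣR(inner→interface) = 176 − 168×0.3641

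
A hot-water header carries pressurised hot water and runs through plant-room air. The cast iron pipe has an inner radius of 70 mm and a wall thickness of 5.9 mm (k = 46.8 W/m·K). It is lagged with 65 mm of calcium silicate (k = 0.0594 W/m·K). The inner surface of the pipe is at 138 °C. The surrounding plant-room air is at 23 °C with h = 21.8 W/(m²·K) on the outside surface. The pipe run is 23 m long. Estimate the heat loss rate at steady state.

Treating each annulus and film as a series resistance:
R_cast iron pipe wall = ln(75.9/70)/(2π×46.8×23) = 1.196×10^-5 K/W
R_calcium silicate = ln(140.9/75.9)/(2π×0.0594×23) = 0.07207 K/W
R_outer film = 1/(h_o·2πr_oL) = 1/(21.8×2π×0.1409×23) = 0.002253 K/W
R_total = 0.07433 K/W
Q = ΔT/R_total = 115/0.07433

Q ≈ 1550 W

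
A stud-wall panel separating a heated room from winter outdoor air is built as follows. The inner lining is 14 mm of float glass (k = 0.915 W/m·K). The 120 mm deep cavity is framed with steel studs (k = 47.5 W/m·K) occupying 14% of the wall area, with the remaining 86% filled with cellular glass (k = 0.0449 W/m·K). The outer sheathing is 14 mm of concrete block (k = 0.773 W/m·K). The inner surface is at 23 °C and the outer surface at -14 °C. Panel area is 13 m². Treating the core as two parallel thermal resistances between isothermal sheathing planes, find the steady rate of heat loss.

Sheathing layers in series; stud and cavity paths in parallel between them.
R_inner = 0.014/(0.915×13) = 0.001177 K/W
R_stud  = 0.12/(47.5×0.14×13) = 0.001388 K/W
R_cav   = 0.12/(0.0449×0.86×13) = 0.2391 K/W
1/R_core = 1/R_stud + 1/R_cav → R_core = 0.00138 K/W
R_outer = 0.014/(0.773×13) = 0.001393 K/W
R_total = 0.00395 K/W
Q = ΔT/R_total = 37/0.00395

Q ≈ 9370 W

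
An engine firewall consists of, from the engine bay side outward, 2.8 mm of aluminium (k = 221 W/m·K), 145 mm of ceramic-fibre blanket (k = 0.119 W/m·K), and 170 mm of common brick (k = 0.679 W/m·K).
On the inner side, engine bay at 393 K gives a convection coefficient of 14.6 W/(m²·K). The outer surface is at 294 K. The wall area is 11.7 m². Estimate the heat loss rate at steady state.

Q ≈ 753 W

Treating each layer as a thermal resistance in series:
R_inner film = 1/(h_i·A) = 1/(14.6×11.7) = 0.005854 K/W
R_aluminium = L/(kA) = 0.0028/(221×11.7) = 1.083×10^-6 K/W
R_ceramic-fibre blanket = L/(kA) = 0.145/(0.119×11.7) = 0.1041 K/W
R_common brick = L/(kA) = 0.17/(0.679×11.7) = 0.0214 K/W
R_total = 0.1314 K/W
Q = ΔT / R_total = 99 / 0.1314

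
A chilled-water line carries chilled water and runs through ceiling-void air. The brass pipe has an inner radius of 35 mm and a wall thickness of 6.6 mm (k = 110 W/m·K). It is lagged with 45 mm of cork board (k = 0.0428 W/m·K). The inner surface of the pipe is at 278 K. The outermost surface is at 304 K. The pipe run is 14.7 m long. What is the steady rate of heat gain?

For a radial system each layer contributes R = ln(r_out/r_in)/(2πkL); films add R = 1/(hA).
R_brass pipe wall = ln(41.6/35)/(2π×110×14.7) = 1.7×10^-5 K/W
R_cork board = ln(86.6/41.6)/(2π×0.0428×14.7) = 0.1855 K/W
R_total = 0.1855 K/W
Q = ΔT/R_total = 26/0.1855

Q ≈ 140 W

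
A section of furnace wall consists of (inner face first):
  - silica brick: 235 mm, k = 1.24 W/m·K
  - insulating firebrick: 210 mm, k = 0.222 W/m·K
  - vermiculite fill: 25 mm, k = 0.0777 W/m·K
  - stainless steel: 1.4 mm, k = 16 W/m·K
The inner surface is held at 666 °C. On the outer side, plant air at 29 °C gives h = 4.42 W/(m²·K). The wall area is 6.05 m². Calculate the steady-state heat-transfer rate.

Q ≈ 2290 W

Treating each layer as a thermal resistance in series:
R_silica brick = L/(kA) = 0.235/(1.24×6.05) = 0.03132 K/W
R_insulating firebrick = L/(kA) = 0.21/(0.222×6.05) = 0.1564 K/W
R_vermiculite fill = L/(kA) = 0.025/(0.0777×6.05) = 0.05318 K/W
R_stainless steel = L/(kA) = 0.0014/(16×6.05) = 1.446×10^-5 K/W
R_outer film = 1/(h_o·A) = 1/(4.42×6.05) = 0.0374 K/W
R_total = 0.2783 K/W
Q = ΔT / R_total = 637 / 0.2783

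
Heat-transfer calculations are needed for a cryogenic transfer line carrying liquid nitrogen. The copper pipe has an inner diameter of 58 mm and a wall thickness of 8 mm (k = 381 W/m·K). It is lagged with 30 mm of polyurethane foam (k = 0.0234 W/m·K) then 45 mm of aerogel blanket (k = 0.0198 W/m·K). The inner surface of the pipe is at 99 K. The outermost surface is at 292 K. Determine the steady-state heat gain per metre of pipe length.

q′ ≈ 23.6 W/m

For a radial system each layer contributes R = ln(r_out/r_in)/(2πkL); films add R = 1/(hA).
R_copper pipe wall = ln(37/29)/(2π×381×1) = 1.018×10^-4 K/W
R_polyurethane foam = ln(67/37)/(2π×0.0234×1) = 4.039 K/W
R_aerogel blanket = ln(112/67)/(2π×0.0198×1) = 4.13 K/W
R_total = 8.169 K/W
Q = ΔT/R_total = 193/8.169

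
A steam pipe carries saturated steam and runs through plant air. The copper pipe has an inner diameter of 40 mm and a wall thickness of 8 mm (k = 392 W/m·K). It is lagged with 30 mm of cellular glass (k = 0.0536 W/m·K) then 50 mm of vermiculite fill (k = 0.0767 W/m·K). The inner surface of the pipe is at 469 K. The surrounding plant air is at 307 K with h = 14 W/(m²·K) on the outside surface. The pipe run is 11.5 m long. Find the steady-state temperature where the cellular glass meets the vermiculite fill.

For a radial system each layer contributes R = ln(r_out/r_in)/(2πkL); films add R = 1/(hA).
R_copper pipe wall = ln(28/20)/(2π×392×11.5) = 1.188×10^-5 K/W
R_cellular glass = ln(58/28)/(2π×0.0536×11.5) = 0.188 K/W
R_vermiculite fill = ln(108/58)/(2π×0.0767×11.5) = 0.1122 K/W
R_outer film = 1/(h_o·2πr_oL) = 1/(14×2π×0.108×11.5) = 0.009153 K/W
R_total = 0.3094 K/W
Q = ΔT/R_total = 162/0.3094
Q = 524 W
T_interface = T_inner − Q·ΣR(inner→interface) = 469 − 524×0.188

T ≈ 371 K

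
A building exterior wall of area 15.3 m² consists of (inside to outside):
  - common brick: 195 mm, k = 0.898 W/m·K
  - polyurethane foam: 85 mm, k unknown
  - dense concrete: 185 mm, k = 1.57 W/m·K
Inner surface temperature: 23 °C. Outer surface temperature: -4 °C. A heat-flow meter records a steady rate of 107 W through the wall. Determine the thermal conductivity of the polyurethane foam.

Treating each layer as a thermal resistance in series:
R_common brick = L/(kA) = 0.195/(0.898×15.3) = 0.01419 K/W
R_dense concrete = L/(kA) = 0.185/(1.57×15.3) = 0.007702 K/W
Sum of known resistances R_other = 0.02189 K/W
Total R = ΔT/Q = 27/107 = 0.2523 K/W
R_polyurethane foam = R_total − R_other = 0.2304 K/W
k = L/(R·A) = 0.085/(0.2304×15.3)

k ≈ 0.0241 W/(m·K)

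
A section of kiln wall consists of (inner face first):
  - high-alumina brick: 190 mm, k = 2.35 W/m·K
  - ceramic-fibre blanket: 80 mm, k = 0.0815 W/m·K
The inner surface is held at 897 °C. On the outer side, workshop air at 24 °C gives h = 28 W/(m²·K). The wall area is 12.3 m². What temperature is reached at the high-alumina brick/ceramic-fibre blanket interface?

T ≈ 833 °C

Treating each layer as a thermal resistance in series:
R_high-alumina brick = L/(kA) = 0.19/(2.35×12.3) = 0.006573 K/W
R_ceramic-fibre blanket = L/(kA) = 0.08/(0.0815×12.3) = 0.0798 K/W
R_outer film = 1/(h_o·A) = 1/(28×12.3) = 0.002904 K/W
R_total = 0.08928 K/W;  Q = ΔT/R_total = 873/0.08928 = 9778 W
T_interface = T_inner − Q·ΣR(inner→interface) = 897 − 9780×0.006573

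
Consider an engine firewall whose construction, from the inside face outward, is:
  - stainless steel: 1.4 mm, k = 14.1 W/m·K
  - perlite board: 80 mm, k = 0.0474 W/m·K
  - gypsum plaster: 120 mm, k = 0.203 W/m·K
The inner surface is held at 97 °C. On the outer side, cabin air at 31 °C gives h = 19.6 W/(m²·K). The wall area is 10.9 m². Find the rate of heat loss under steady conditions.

Q ≈ 309 W

Treating each layer as a thermal resistance in series:
R_stainless steel = L/(kA) = 0.0014/(14.1×10.9) = 9.109×10^-6 K/W
R_perlite board = L/(kA) = 0.08/(0.0474×10.9) = 0.1548 K/W
R_gypsum plaster = L/(kA) = 0.12/(0.203×10.9) = 0.05423 K/W
R_outer film = 1/(h_o·A) = 1/(19.6×10.9) = 0.004681 K/W
R_total = 0.2138 K/W
Q = ΔT / R_total = 66 / 0.2138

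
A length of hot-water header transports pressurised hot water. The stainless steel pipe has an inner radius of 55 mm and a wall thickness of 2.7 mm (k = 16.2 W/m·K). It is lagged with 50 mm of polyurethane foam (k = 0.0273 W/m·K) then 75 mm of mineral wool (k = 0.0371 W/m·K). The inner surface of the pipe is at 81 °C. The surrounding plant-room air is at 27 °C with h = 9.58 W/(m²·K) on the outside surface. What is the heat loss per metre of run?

q′ ≈ 9 W/m

Radial resistances (cylindrical: R_cond = ln(r_o/r_i)/(2πkL), R_conv = 1/(h·2πrL)):
R_stainless steel pipe wall = ln(57.7/55)/(2π×16.2×1) = 4.708×10^-4 K/W
R_polyurethane foam = ln(107.7/57.7)/(2π×0.0273×1) = 3.638 K/W
R_mineral wool = ln(182.7/107.7)/(2π×0.0371×1) = 2.267 K/W
R_outer film = 1/(h_o·2πr_oL) = 1/(9.58×2π×0.1827×1) = 0.09093 K/W
R_total = 5.997 K/W
Q = ΔT/R_total = 54/5.997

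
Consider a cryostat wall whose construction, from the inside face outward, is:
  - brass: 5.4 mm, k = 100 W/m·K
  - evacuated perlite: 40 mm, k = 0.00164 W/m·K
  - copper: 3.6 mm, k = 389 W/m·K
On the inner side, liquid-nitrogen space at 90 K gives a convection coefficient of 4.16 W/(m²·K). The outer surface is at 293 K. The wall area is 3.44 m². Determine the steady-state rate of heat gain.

Model the wall as resistances in series:
R_inner film = 1/(h_i·A) = 1/(4.16×3.44) = 0.06988 K/W
R_brass = L/(kA) = 0.0054/(100×3.44) = 1.57×10^-5 K/W
R_evacuated perlite = L/(kA) = 0.04/(0.00164×3.44) = 7.09 K/W
R_copper = L/(kA) = 0.0036/(389×3.44) = 2.69×10^-6 K/W
R_total = 7.16 K/W
Q = ΔT / R_total = 203 / 7.16

Q ≈ 28.4 W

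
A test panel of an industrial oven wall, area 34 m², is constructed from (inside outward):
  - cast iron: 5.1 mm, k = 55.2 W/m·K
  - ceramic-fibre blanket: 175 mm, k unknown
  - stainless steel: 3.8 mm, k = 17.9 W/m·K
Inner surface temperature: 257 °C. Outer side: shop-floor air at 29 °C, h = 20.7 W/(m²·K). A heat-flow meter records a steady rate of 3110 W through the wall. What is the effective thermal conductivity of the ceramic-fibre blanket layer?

k ≈ 0.0716 W/(m·K)

Thermal resistances in series:
R_cast iron = L/(kA) = 0.0051/(55.2×34) = 2.717×10^-6 K/W
R_stainless steel = L/(kA) = 0.0038/(17.9×34) = 6.244×10^-6 K/W
R_outer film = 1/(h_o·A) = 1/(20.7×34) = 0.001421 K/W
Sum of known resistances R_other = 0.00143 K/W
Total R = ΔT/Q = 228/3110 = 0.07331 K/W
R_ceramic-fibre blanket = R_total − R_other = 0.07188 K/W
k = L/(R·A) = 0.175/(0.07188×34)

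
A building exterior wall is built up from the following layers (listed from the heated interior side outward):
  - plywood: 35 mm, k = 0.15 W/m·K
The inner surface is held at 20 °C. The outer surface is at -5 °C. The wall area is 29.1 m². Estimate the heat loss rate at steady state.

Series thermal resistances:
R_plywood = L/(kA) = 0.035/(0.15×29.1) = 0.008018 K/W
R_total = 0.008018 K/W
Q = ΔT / R_total = 25 / 0.008018

Q ≈ 3120 W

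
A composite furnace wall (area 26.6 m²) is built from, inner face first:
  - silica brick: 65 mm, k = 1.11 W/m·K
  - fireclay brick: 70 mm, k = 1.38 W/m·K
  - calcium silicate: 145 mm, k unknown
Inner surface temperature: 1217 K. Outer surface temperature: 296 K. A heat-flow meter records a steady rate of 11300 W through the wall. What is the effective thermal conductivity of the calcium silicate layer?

k ≈ 0.0704 W/(m·K)

Treating each layer as a thermal resistance in series:
R_silica brick = L/(kA) = 0.065/(1.11×26.6) = 0.002201 K/W
R_fireclay brick = L/(kA) = 0.07/(1.38×26.6) = 0.001907 K/W
Sum of known resistances R_other = 0.004108 K/W
Total R = ΔT/Q = 921/11300 = 0.0815 K/W
R_calcium silicate = R_total − R_other = 0.0774 K/W
k = L/(R·A) = 0.145/(0.0774×26.6)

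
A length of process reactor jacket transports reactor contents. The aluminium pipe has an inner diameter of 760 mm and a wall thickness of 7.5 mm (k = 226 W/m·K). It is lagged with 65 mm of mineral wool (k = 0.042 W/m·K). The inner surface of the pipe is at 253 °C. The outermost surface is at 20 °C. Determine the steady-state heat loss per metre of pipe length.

Cylindrical conduction, so R = ln(r₂/r₁)/(2πkL) per layer, in series:
R_aluminium pipe wall = ln(387.5/380)/(2π×226×1) = 1.376×10^-5 K/W
R_mineral wool = ln(452.5/387.5)/(2π×0.042×1) = 0.5876 K/W
R_total = 0.5876 K/W
Q = ΔT/R_total = 233/0.5876

q′ ≈ 396 W/m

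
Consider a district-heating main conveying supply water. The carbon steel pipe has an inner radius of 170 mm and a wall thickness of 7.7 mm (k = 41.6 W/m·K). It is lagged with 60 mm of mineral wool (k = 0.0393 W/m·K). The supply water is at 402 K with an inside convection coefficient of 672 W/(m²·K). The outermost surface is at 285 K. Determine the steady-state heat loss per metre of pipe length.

q′ ≈ 99.2 W/m

Treating each annulus and film as a series resistance:
R_inner film = 1/(h_i·2πr₁L) = 1/(672×2π×0.17×1) = 0.001393 K/W
R_carbon steel pipe wall = ln(177.7/170)/(2π×41.6×1) = 1.695×10^-4 K/W
R_mineral wool = ln(237.7/177.7)/(2π×0.0393×1) = 1.178 K/W
R_total = 1.18 K/W
Q = ΔT/R_total = 117/1.18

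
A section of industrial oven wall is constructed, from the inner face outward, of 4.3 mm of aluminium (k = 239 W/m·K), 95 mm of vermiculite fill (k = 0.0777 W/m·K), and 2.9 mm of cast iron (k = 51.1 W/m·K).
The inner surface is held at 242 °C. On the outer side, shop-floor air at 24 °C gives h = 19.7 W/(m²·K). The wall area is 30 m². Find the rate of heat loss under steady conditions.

Q ≈ 5140 W

Series thermal resistances:
R_aluminium = L/(kA) = 0.0043/(239×30) = 5.997×10^-7 K/W
R_vermiculite fill = L/(kA) = 0.095/(0.0777×30) = 0.04076 K/W
R_cast iron = L/(kA) = 0.0029/(51.1×30) = 1.892×10^-6 K/W
R_outer film = 1/(h_o·A) = 1/(19.7×30) = 0.001692 K/W
R_total = 0.04245 K/W
Q = ΔT / R_total = 218 / 0.04245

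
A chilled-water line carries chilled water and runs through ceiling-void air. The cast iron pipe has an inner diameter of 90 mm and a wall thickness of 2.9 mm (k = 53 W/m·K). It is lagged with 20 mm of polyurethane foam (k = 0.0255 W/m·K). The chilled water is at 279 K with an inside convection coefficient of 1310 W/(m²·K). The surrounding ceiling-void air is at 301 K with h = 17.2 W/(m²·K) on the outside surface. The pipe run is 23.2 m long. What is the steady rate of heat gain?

Cylindrical conduction, so R = ln(r₂/r₁)/(2πkL) per layer, in series:
R_inner film = 1/(h_i·2πr₁L) = 1/(1310×2π×0.045×23.2) = 1.164×10^-4 K/W
R_cast iron pipe wall = ln(47.9/45)/(2π×53×23.2) = 8.084×10^-6 K/W
R_polyurethane foam = ln(67.9/47.9)/(2π×0.0255×23.2) = 0.09387 K/W
R_outer film = 1/(h_o·2πr_oL) = 1/(17.2×2π×0.0679×23.2) = 0.005874 K/W
R_total = 0.09987 K/W
Q = ΔT/R_total = 22/0.09987

Q ≈ 220 W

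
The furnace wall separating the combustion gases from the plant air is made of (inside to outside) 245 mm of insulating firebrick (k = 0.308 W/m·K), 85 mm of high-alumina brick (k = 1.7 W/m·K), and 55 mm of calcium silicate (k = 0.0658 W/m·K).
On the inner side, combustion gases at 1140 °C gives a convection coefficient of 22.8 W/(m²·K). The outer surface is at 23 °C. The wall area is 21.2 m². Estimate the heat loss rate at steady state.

Q ≈ 13700 W

Thermal resistances in series:
R_inner film = 1/(h_i·A) = 1/(22.8×21.2) = 0.002069 K/W
R_insulating firebrick = L/(kA) = 0.245/(0.308×21.2) = 0.03752 K/W
R_high-alumina brick = L/(kA) = 0.085/(1.7×21.2) = 0.002358 K/W
R_calcium silicate = L/(kA) = 0.055/(0.0658×21.2) = 0.03943 K/W
R_total = 0.08138 K/W
Q = ΔT / R_total = 1117 / 0.08138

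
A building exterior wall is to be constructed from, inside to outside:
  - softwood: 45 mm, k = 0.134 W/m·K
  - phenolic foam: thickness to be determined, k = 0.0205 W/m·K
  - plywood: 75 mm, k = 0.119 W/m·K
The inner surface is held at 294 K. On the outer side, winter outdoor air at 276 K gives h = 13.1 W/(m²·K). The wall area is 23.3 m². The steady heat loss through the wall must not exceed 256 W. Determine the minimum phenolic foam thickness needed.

L ≈ 12.2 mm

Thermal resistances in series:
R_softwood = L/(kA) = 0.045/(0.134×23.3) = 0.01441 K/W
R_plywood = L/(kA) = 0.075/(0.119×23.3) = 0.02705 K/W
R_outer film = 1/(h_o·A) = 1/(13.1×23.3) = 0.003276 K/W
Sum of the known resistances R_other = 0.04474 K/W
Required total resistance R_tot = ΔT/Q_allow = 18/256 = 0.07031 K/W
R_phenolic foam = R_tot − R_other = 0.02557 K/W
L = R·k·A = 0.02557×0.0205×23.3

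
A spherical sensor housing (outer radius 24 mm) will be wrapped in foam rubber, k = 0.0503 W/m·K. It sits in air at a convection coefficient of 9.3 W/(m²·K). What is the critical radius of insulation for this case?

For a sphere r_cr = 2k/h = 2×0.0503/9.3
r_cr = 10.8 mm; since the bare radius (24 mm) is above r_cr, any added insulation will reduce heat loss.

r_cr ≈ 10.8 mm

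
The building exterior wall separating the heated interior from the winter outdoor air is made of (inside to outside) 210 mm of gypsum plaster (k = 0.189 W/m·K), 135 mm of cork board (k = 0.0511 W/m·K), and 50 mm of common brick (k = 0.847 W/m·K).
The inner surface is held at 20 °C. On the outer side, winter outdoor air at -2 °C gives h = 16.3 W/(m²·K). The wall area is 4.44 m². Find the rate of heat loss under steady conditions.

Q ≈ 25.2 W

Treating each layer as a thermal resistance in series:
R_gypsum plaster = L/(kA) = 0.21/(0.189×4.44) = 0.2503 K/W
R_cork board = L/(kA) = 0.135/(0.0511×4.44) = 0.595 K/W
R_common brick = L/(kA) = 0.05/(0.847×4.44) = 0.0133 K/W
R_outer film = 1/(h_o·A) = 1/(16.3×4.44) = 0.01382 K/W
R_total = 0.8724 K/W
Q = ΔT / R_total = 22 / 0.8724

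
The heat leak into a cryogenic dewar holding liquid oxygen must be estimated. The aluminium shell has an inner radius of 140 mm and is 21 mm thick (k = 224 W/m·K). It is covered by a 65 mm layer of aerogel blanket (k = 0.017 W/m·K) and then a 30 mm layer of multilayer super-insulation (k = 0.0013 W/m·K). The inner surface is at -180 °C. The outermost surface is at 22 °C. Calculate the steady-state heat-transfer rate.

Q ≈ 5.04 W

Radial (spherical) resistances in series:
R_aluminium shell = (1/0.14 − 1/0.161)/(4π×224) = 3.31×10^-4 K/W
R_aerogel blanket = (1/0.161 − 1/0.226)/(4π×0.017) = 8.362 K/W
R_multilayer super-insulation = (1/0.226 − 1/0.256)/(4π×0.0013) = 31.74 K/W
R_total = 40.1 K/W
Q = ΔT/R_total = 202/40.1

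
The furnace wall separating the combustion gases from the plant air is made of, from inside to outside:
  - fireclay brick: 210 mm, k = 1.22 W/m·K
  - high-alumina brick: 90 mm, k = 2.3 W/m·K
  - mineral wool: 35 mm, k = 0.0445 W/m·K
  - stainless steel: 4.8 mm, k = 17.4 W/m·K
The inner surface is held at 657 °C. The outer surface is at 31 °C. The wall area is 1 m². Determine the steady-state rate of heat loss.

Q ≈ 627 W

Treating each layer as a thermal resistance in series:
R_fireclay brick = L/(kA) = 0.21/(1.22×1) = 0.1721 K/W
R_high-alumina brick = L/(kA) = 0.09/(2.3×1) = 0.03913 K/W
R_mineral wool = L/(kA) = 0.035/(0.0445×1) = 0.7865 K/W
R_stainless steel = L/(kA) = 0.0048/(17.4×1) = 2.759×10^-4 K/W
R_total = 0.9981 K/W
Q = ΔT / R_total = 626 / 0.9981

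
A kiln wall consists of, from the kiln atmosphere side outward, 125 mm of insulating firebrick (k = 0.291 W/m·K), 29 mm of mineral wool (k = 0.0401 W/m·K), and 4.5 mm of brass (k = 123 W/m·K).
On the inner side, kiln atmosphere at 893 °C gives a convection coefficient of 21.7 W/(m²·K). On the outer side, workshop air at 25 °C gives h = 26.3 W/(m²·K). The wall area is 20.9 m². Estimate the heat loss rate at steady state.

Q ≈ 14700 W

Model the wall as resistances in series:
R_inner film = 1/(h_i·A) = 1/(21.7×20.9) = 0.002205 K/W
R_insulating firebrick = L/(kA) = 0.125/(0.291×20.9) = 0.02055 K/W
R_mineral wool = L/(kA) = 0.029/(0.0401×20.9) = 0.0346 K/W
R_brass = L/(kA) = 0.0045/(123×20.9) = 1.75×10^-6 K/W
R_outer film = 1/(h_o·A) = 1/(26.3×20.9) = 0.001819 K/W
R_total = 0.05918 K/W
Q = ΔT / R_total = 868 / 0.05918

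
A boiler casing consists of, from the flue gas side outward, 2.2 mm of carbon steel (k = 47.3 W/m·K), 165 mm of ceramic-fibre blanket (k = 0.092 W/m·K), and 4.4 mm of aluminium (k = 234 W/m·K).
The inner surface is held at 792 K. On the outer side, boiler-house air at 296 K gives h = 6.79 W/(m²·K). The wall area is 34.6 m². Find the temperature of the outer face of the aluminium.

T ≈ 334 K

Using the resistance-network approach (series):
R_carbon steel = L/(kA) = 0.0022/(47.3×34.6) = 1.344×10^-6 K/W
R_ceramic-fibre blanket = L/(kA) = 0.165/(0.092×34.6) = 0.05183 K/W
R_aluminium = L/(kA) = 0.0044/(234×34.6) = 5.435×10^-7 K/W
R_outer film = 1/(h_o·A) = 1/(6.79×34.6) = 0.004257 K/W
R_total = 0.05609 K/W;  Q = ΔT/R_total = 496/0.05609 = 8842 W
T_interface = T_inner − Q·ΣR(inner→interface) = 792 − 8840×0.05184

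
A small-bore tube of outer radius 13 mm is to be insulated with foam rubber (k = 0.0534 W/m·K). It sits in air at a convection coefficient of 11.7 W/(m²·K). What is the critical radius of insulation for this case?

For a cylinder r_cr = k/h = 0.0534/11.7
r_cr = 4.56 mm; since the bare radius (13 mm) is above r_cr, any added insulation will reduce heat loss.

r_cr ≈ 4.56 mm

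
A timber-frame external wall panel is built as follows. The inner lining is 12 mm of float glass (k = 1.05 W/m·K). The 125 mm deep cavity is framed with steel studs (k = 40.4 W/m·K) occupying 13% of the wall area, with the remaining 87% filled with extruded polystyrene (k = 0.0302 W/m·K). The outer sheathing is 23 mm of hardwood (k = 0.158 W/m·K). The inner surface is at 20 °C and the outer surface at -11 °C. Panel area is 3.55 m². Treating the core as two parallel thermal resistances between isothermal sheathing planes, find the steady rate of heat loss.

Sheathing layers in series; stud and cavity paths in parallel between them.
R_inner = 0.012/(1.05×3.55) = 0.003219 K/W
R_stud  = 0.125/(40.4×0.13×3.55) = 0.006704 K/W
R_cav   = 0.125/(0.0302×0.87×3.55) = 1.34 K/W
1/R_core = 1/R_stud + 1/R_cav → R_core = 0.006671 K/W
R_outer = 0.023/(0.158×3.55) = 0.04101 K/W
R_total = 0.0509 K/W
Q = ΔT/R_total = 31/0.0509

Q ≈ 609 W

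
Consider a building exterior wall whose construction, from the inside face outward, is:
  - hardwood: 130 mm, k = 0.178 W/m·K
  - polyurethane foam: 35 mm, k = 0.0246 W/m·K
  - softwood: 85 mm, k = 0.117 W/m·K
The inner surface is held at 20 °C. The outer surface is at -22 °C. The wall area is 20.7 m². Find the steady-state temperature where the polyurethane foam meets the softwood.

T ≈ -11.4 °C

Treating each layer as a thermal resistance in series:
R_hardwood = L/(kA) = 0.13/(0.178×20.7) = 0.03528 K/W
R_polyurethane foam = L/(kA) = 0.035/(0.0246×20.7) = 0.06873 K/W
R_softwood = L/(kA) = 0.085/(0.117×20.7) = 0.0351 K/W
R_total = 0.1391 K/W;  Q = ΔT/R_total = 42/0.1391 = 301.9 W
T_interface = T_inner − Q·ΣR(inner→interface) = 20 − 302×0.104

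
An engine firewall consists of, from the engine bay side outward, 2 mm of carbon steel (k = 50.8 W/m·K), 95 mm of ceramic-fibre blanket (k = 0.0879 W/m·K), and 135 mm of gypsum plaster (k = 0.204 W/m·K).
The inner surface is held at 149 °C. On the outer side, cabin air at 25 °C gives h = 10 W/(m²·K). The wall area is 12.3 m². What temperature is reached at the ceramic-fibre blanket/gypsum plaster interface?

T ≈ 76.3 °C

Using the resistance-network approach (series):
R_carbon steel = L/(kA) = 0.002/(50.8×12.3) = 3.201×10^-6 K/W
R_ceramic-fibre blanket = L/(kA) = 0.095/(0.0879×12.3) = 0.08787 K/W
R_gypsum plaster = L/(kA) = 0.135/(0.204×12.3) = 0.0538 K/W
R_outer film = 1/(h_o·A) = 1/(10×12.3) = 0.00813 K/W
R_total = 0.1498 K/W;  Q = ΔT/R_total = 124/0.1498 = 827.8 W
T_interface = T_inner − Q·ΣR(inner→interface) = 149 − 828×0.08787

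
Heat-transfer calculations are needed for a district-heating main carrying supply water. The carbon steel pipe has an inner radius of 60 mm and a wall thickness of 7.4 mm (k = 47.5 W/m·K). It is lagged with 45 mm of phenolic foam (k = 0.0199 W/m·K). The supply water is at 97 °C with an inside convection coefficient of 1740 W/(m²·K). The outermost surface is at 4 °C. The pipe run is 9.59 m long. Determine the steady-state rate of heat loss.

For a radial system each layer contributes R = ln(r_out/r_in)/(2πkL); films add R = 1/(hA).
R_inner film = 1/(h_i·2πr₁L) = 1/(1740×2π×0.06×9.59) = 1.59×10^-4 K/W
R_carbon steel pipe wall = ln(67.4/60)/(2π×47.5×9.59) = 4.063×10^-5 K/W
R_phenolic foam = ln(112.4/67.4)/(2π×0.0199×9.59) = 0.4265 K/W
R_total = 0.4267 K/W
Q = ΔT/R_total = 93/0.4267

Q ≈ 218 W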